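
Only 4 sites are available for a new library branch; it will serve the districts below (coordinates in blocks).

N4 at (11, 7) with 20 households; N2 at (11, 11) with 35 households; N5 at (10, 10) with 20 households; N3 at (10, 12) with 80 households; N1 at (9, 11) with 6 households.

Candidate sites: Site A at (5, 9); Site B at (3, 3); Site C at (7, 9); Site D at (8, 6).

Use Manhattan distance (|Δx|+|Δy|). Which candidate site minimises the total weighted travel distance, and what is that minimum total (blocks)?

Total weighted distance at each candidate:
  Site A (5, 9): total = 1236
  Site B (3, 3): total = 2444
  Site C (7, 9): total = 914
  Site D (8, 6): total = 1156
Minimum is at Site C with total 914 blocks.

Site C, total 914 blocks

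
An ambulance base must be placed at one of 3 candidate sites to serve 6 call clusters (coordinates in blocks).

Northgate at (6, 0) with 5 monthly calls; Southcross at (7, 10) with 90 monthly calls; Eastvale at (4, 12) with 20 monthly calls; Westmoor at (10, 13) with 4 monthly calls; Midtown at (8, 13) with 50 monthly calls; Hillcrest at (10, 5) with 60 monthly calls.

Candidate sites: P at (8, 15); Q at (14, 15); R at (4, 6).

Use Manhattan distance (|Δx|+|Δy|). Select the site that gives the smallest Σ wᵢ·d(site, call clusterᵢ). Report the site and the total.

Total weighted distance at each candidate:
  P (8, 15): total = 1601
  Q (14, 15): total = 2719
  R (4, 6): total = 1812
Minimum is at P with total 1601 blocks.

P, total 1601 blocks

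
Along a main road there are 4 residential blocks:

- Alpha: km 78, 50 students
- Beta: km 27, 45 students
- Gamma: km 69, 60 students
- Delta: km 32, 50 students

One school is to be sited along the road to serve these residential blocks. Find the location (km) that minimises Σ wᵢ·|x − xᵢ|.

For a sum of weighted absolute distances on a line, the optimum is the weighted median (not the mean). Total weight W = 205; half-weight = 102.5.
Sort by position and accumulate weight:
  km 27 (Beta, w=45) → cum 45
  km 32 (Delta, w=50) → cum 95
  km 69 (Gamma, w=60) → cum 155  ≥ 102.5 → median here
  km 78 (Alpha, w=50) → cum 205
Optimal location: km 69.

x = 69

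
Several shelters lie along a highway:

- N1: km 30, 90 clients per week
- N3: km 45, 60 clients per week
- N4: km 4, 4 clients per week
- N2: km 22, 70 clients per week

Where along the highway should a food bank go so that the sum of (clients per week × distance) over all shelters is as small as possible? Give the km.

For a sum of weighted absolute distances on a line, the optimum is the weighted median (not the mean). Total weight W = 224; half-weight = 112.
Sort by position and accumulate weight:
  km 4 (N4, w=4) → cum 4
  km 22 (N2, w=70) → cum 74
  km 30 (N1, w=90) → cum 164  ≥ 112 → median here
  km 45 (N3, w=60) → cum 224
Optimal location: km 30.

x = 30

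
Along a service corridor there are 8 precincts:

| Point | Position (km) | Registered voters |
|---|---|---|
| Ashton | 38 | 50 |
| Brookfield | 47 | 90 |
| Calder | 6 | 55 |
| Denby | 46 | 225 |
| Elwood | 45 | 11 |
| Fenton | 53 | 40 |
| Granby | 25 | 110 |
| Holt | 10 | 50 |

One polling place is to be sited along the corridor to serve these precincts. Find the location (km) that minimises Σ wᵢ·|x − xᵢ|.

For a sum of weighted absolute distances on a line, the optimum is the weighted median (not the mean). Total weight W = 631; half-weight = 315.5.
Sort by position and accumulate weight:
  km 6 (Calder, w=55) → cum 55
  km 10 (Holt, w=50) → cum 105
  km 25 (Granby, w=110) → cum 215
  km 38 (Ashton, w=50) → cum 265
  km 45 (Elwood, w=11) → cum 276
  km 46 (Denby, w=225) → cum 501  ≥ 315.5 → median here
  km 47 (Brookfield, w=90) → cum 591
  km 53 (Fenton, w=40) → cum 631
Optimal location: km 46.

x = 46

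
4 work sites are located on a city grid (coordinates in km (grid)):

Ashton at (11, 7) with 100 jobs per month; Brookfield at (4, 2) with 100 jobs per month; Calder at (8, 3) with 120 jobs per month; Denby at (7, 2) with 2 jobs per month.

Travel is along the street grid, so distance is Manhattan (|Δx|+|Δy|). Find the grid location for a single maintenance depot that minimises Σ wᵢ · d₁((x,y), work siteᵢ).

Manhattan distance separates: Σwᵢ(|x−xᵢ|+|y−yᵢ|) = Σwᵢ|x−xᵢ| + Σwᵢ|y−yᵢ|, so x and y are optimised independently as 1-D weighted medians.
Total weight W = 322; half = 161.
x-coordinate, sorted with cumulative weight:
  x=4 (Brookfield, w=100) cum 100
  x=7 (Denby, w=2) cum 102
  x=8 (Calder, w=120) cum 222  ← median
  x=11 (Ashton, w=100) cum 322
⇒ x* = 8
y-coordinate, sorted with cumulative weight:
  y=2 (Brookfield, w=100) cum 100
  y=2 (Denby, w=2) cum 102
  y=3 (Calder, w=120) cum 222  ← median
  y=7 (Ashton, w=100) cum 322
⇒ y* = 3

(8, 3)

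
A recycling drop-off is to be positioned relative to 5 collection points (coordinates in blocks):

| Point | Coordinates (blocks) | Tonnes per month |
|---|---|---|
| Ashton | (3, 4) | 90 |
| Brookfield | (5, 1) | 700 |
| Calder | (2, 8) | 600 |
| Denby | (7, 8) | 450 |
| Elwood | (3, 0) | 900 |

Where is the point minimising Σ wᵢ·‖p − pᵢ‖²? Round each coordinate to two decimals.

(3.95, 3.45)

The minimiser of Σwᵢ‖p−pᵢ‖² is the weighted centroid p* = (Σwᵢpᵢ)/(Σwᵢ).
Σwᵢ = 2740.
Σwᵢxᵢ = 90·3 + 700·5 + 600·2 + 450·7 + 900·3 = 10820.
Σwᵢyᵢ = 90·4 + 700·1 + 600·8 + 450·8 + 900·0 = 9460.
x* = 10820/2740 = 3.95, y* = 9460/2740 = 3.45.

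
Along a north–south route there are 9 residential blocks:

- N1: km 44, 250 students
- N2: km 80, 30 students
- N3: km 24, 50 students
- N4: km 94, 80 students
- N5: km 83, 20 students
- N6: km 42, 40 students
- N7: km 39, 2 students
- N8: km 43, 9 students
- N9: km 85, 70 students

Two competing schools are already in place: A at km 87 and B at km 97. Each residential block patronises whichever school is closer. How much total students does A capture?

The indifferent point is the midpoint (87+97)/2 = 92; residential blocks left of it (closer to A at 87) go to A, those right go to B.
  N3 at 24 (w=50) → A
  N7 at 39 (w=2) → A
  N6 at 42 (w=40) → A
  N8 at 43 (w=9) → A
  N1 at 44 (w=250) → A
  N2 at 80 (w=30) → A
  N5 at 83 (w=20) → A
  N9 at 85 (w=70) → A
  N4 at 94 (w=80) → B
A captures 471; B captures 80.

471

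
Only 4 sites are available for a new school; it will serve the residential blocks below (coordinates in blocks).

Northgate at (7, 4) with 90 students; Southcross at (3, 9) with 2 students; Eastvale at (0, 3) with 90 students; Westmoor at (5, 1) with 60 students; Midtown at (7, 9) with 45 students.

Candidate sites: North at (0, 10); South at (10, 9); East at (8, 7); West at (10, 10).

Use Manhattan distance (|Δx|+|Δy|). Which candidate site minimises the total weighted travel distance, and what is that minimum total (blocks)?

East, total 2129 blocks

Total weighted distance at each candidate:
  North (0, 10): total = 3008
  South (10, 9): total = 3089
  East (8, 7): total = 2129
  West (10, 10): total = 3376
Minimum is at East with total 2129 blocks.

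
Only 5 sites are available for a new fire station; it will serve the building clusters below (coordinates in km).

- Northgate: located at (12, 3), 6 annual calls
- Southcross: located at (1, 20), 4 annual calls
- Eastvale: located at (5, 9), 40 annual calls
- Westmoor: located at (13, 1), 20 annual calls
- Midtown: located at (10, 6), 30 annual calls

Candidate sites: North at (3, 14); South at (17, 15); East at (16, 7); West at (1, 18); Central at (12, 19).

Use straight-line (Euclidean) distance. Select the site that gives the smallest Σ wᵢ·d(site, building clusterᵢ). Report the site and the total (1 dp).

East, total 877.2 km

Total weighted distance at each candidate:
  North (3, 14): total = 972.9
  South (17, 15): total = 1315.0
  East (16, 7): total = 877.2
  West (1, 18): total = 1379.7
  Central (12, 19): total = 1383.6
Minimum is at East with total 877.2 km.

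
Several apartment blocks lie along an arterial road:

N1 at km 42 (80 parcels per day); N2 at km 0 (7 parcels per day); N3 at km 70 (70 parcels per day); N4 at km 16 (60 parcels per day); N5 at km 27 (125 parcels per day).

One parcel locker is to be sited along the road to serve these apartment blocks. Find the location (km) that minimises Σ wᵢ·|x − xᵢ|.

x = 27

For a sum of weighted absolute distances on a line, the optimum is the weighted median (not the mean). Total weight W = 342; half-weight = 171.
Sort by position and accumulate weight:
  km 0 (N2, w=7) → cum 7
  km 16 (N4, w=60) → cum 67
  km 27 (N5, w=125) → cum 192  ≥ 171 → median here
  km 42 (N1, w=80) → cum 272
  km 70 (N3, w=70) → cum 342
Optimal location: km 27.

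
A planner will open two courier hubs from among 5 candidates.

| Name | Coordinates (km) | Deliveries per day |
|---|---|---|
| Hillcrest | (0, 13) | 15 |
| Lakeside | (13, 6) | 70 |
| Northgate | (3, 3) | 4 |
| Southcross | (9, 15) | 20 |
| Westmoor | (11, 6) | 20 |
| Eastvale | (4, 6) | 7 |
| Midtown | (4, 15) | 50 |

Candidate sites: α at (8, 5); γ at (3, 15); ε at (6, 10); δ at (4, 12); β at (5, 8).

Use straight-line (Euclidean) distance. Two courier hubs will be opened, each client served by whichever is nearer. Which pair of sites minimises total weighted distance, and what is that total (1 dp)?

Evaluate every pair (each demand assigned to the nearer of the two):
  {α, γ}: total = 694.7
  {α, δ}: total = 799.0
  {α, ε}: total = 957.1
  {γ, β}: total = 965.0
  {γ, ε}: total = 974.9
  {δ, β}: total = 1069.4
  {α, β}: total = 1078.2
  {ε, δ}: total = 1082.7
  {ε, β}: total = 1214.5
  {γ, δ}: total = 1240.5
Best pair: {α, γ} with total 694.7.

{α, γ}, total 694.7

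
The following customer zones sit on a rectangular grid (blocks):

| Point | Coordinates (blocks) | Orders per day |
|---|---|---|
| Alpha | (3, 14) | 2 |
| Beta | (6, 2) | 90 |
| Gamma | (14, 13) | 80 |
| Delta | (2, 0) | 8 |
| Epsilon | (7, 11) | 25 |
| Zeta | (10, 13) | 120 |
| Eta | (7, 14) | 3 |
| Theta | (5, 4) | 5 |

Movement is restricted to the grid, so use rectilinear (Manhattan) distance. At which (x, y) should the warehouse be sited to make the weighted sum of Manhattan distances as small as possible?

Manhattan distance separates: Σwᵢ(|x−xᵢ|+|y−yᵢ|) = Σwᵢ|x−xᵢ| + Σwᵢ|y−yᵢ|, so x and y are optimised independently as 1-D weighted medians.
Total weight W = 333; half = 166.5.
x-coordinate, sorted with cumulative weight:
  x=2 (Delta, w=8) cum 8
  x=3 (Alpha, w=2) cum 10
  x=5 (Theta, w=5) cum 15
  x=6 (Beta, w=90) cum 105
  x=7 (Epsilon, w=25) cum 130
  x=7 (Eta, w=3) cum 133
  x=10 (Zeta, w=120) cum 253  ← median
  x=14 (Gamma, w=80) cum 333
⇒ x* = 10
y-coordinate, sorted with cumulative weight:
  y=0 (Delta, w=8) cum 8
  y=2 (Beta, w=90) cum 98
  y=4 (Theta, w=5) cum 103
  y=11 (Epsilon, w=25) cum 128
  y=13 (Gamma, w=80) cum 208  ← median
  y=13 (Zeta, w=120) cum 328
  y=14 (Alpha, w=2) cum 330
  y=14 (Eta, w=3) cum 333
⇒ y* = 13

(10, 13)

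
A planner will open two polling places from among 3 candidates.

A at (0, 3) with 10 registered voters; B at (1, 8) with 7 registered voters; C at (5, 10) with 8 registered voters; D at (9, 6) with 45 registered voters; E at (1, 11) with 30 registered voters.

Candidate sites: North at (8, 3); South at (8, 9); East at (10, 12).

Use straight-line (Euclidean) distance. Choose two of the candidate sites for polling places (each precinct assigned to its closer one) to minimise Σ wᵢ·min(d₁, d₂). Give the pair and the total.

{North, South}, total 515.5

Evaluate every pair (each demand assigned to the nearer of the two):
  {North, South}: total = 515.5
  {South, East}: total = 535.5
  {North, East}: total = 597.3
Best pair: {North, South} with total 515.5.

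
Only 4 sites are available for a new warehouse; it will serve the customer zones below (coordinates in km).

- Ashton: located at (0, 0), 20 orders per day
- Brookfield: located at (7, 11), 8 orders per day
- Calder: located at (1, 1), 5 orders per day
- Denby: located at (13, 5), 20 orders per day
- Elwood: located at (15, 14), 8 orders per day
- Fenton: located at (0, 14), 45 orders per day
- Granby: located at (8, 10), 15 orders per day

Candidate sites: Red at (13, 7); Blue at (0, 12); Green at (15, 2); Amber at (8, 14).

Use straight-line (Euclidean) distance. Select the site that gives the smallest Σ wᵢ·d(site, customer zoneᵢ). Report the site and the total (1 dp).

Total weighted distance at each candidate:
  Red (13, 7): total = 1270.2
  Blue (0, 12): total = 981.8
  Green (15, 2): total = 1661.2
  Amber (8, 14): total = 1103.5
Minimum is at Blue with total 981.8 km.

Blue, total 981.8 km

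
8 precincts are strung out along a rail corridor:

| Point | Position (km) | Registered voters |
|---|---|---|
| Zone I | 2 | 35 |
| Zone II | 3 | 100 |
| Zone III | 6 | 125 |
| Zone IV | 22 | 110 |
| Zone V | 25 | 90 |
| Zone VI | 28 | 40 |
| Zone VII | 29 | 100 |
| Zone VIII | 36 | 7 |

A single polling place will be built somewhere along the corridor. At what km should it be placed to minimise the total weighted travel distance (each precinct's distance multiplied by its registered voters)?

For a sum of weighted absolute distances on a line, the optimum is the weighted median (not the mean). Total weight W = 607; half-weight = 303.5.
Sort by position and accumulate weight:
  km 2 (Zone I, w=35) → cum 35
  km 3 (Zone II, w=100) → cum 135
  km 6 (Zone III, w=125) → cum 260
  km 22 (Zone IV, w=110) → cum 370  ≥ 303.5 → median here
  km 25 (Zone V, w=90) → cum 460
  km 28 (Zone VI, w=40) → cum 500
  km 29 (Zone VII, w=100) → cum 600
  km 36 (Zone VIII, w=7) → cum 607
Optimal location: km 22.

x = 22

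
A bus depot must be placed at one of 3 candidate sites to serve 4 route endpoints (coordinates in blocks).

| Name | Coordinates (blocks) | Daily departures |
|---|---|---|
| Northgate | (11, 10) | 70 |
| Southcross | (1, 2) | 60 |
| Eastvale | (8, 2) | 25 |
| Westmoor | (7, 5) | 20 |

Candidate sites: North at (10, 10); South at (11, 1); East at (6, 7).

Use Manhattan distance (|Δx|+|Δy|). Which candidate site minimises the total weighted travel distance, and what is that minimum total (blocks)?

Total weighted distance at each candidate:
  North (10, 10): total = 1500
  South (11, 1): total = 1550
  East (6, 7): total = 1395
Minimum is at East with total 1395 blocks.

East, total 1395 blocks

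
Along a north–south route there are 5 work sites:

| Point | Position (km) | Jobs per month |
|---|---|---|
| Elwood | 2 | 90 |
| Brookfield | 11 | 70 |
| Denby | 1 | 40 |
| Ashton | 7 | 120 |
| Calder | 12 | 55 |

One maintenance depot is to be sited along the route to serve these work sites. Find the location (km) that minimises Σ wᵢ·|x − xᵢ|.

For a sum of weighted absolute distances on a line, the optimum is the weighted median (not the mean). Total weight W = 375; half-weight = 187.5.
Sort by position and accumulate weight:
  km 1 (Denby, w=40) → cum 40
  km 2 (Elwood, w=90) → cum 130
  km 7 (Ashton, w=120) → cum 250  ≥ 187.5 → median here
  km 11 (Brookfield, w=70) → cum 320
  km 12 (Calder, w=55) → cum 375
Optimal location: km 7.

x = 7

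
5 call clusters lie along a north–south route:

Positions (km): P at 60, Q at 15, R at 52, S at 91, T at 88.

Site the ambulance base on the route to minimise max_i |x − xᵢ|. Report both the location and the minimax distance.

The 1-center on a line is the midpoint of the two extreme points: leftmost at 15, rightmost at 91.
Optimal location = (15 + 91)/2 = 53; maximum distance = (91 − 15)/2 = 38.

location 53, max distance 38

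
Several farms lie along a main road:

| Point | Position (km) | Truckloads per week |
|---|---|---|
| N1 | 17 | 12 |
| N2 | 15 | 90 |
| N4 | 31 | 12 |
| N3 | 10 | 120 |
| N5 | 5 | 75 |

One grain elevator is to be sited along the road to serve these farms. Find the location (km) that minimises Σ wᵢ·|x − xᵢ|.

x = 10

For a sum of weighted absolute distances on a line, the optimum is the weighted median (not the mean). Total weight W = 309; half-weight = 154.5.
Sort by position and accumulate weight:
  km 5 (N5, w=75) → cum 75
  km 10 (N3, w=120) → cum 195  ≥ 154.5 → median here
  km 15 (N2, w=90) → cum 285
  km 17 (N1, w=12) → cum 297
  km 31 (N4, w=12) → cum 309
Optimal location: km 10.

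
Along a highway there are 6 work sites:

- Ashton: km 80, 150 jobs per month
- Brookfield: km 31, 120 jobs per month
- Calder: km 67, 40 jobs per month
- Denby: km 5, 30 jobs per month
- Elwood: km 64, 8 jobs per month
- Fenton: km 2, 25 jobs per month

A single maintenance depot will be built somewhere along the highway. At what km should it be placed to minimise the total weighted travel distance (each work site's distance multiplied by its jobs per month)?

For a sum of weighted absolute distances on a line, the optimum is the weighted median (not the mean). Total weight W = 373; half-weight = 186.5.
Sort by position and accumulate weight:
  km 2 (Fenton, w=25) → cum 25
  km 5 (Denby, w=30) → cum 55
  km 31 (Brookfield, w=120) → cum 175
  km 64 (Elwood, w=8) → cum 183
  km 67 (Calder, w=40) → cum 223  ≥ 186.5 → median here
  km 80 (Ashton, w=150) → cum 373
Optimal location: km 67.

x = 67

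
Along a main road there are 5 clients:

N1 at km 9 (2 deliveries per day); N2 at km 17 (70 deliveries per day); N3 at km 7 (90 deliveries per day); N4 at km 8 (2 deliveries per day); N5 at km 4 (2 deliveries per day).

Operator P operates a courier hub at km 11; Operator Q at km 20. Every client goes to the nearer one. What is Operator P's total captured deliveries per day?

96

The indifferent point is the midpoint (11+20)/2 = 15.5; clients left of it (closer to Operator P at 11) go to Operator P, those right go to Operator Q.
  N5 at 4 (w=2) → Operator P
  N3 at 7 (w=90) → Operator P
  N4 at 8 (w=2) → Operator P
  N1 at 9 (w=2) → Operator P
  N2 at 17 (w=70) → Operator Q
Operator P captures 96; Operator Q captures 70.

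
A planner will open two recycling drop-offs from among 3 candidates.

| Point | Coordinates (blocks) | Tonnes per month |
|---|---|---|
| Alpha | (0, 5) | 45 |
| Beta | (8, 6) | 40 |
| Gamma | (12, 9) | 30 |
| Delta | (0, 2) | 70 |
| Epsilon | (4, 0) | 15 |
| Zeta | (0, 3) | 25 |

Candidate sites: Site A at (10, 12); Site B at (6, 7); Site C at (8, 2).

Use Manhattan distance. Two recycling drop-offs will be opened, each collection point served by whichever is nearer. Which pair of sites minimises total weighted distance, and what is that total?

Evaluate every pair (each demand assigned to the nearer of the two):
  {Site B, Site C}: total = 1595
  {Site A, Site C}: total = 1680
  {Site A, Site B}: total = 1785
Best pair: {Site B, Site C} with total 1595.

{Site B, Site C}, total 1595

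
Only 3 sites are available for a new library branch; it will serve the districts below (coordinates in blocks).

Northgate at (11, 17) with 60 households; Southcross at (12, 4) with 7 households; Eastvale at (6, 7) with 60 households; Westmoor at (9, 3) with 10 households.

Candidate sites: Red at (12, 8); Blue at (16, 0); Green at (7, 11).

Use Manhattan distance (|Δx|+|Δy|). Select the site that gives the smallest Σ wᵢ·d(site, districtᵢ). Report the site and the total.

Total weighted distance at each candidate:
  Red (12, 8): total = 1128
  Blue (16, 0): total = 2496
  Green (7, 11): total = 1084
Minimum is at Green with total 1084 blocks.

Green, total 1084 blocks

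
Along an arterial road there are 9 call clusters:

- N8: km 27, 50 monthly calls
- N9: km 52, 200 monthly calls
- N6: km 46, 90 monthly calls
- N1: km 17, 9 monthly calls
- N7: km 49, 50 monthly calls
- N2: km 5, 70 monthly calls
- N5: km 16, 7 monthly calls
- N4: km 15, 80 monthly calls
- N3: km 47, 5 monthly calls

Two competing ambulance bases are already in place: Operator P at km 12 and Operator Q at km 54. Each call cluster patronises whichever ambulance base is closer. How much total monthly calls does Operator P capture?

216

The indifferent point is the midpoint (12+54)/2 = 33; call clusters left of it (closer to Operator P at 12) go to Operator P, those right go to Operator Q.
  N2 at 5 (w=70) → Operator P
  N4 at 15 (w=80) → Operator P
  N5 at 16 (w=7) → Operator P
  N1 at 17 (w=9) → Operator P
  N8 at 27 (w=50) → Operator P
  N6 at 46 (w=90) → Operator Q
  N3 at 47 (w=5) → Operator Q
  N7 at 49 (w=50) → Operator Q
  N9 at 52 (w=200) → Operator Q
Operator P captures 216; Operator Q captures 345.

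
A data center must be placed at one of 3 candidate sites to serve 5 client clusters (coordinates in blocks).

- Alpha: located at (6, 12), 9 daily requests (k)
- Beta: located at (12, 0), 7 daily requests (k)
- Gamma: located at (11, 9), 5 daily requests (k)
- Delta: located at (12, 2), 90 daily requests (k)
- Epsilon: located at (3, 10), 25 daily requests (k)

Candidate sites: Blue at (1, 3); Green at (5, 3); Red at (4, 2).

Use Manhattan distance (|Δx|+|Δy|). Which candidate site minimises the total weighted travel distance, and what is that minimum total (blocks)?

Green, total 1165 blocks

Total weighted distance at each candidate:
  Blue (1, 3): total = 1609
  Green (5, 3): total = 1165
  Red (4, 2): total = 1193
Minimum is at Green with total 1165 blocks.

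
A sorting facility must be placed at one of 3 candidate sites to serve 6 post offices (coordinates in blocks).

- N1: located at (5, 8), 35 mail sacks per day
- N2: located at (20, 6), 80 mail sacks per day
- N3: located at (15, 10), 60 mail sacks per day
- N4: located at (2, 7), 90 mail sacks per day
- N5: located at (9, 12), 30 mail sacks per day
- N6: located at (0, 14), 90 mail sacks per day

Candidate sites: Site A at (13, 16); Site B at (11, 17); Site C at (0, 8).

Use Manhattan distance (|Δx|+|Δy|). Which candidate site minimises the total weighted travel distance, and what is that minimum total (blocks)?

Site C, total 4155 blocks

Total weighted distance at each candidate:
  Site A (13, 16): total = 5790
  Site B (11, 17): total = 5965
  Site C (0, 8): total = 4155
Minimum is at Site C with total 4155 blocks.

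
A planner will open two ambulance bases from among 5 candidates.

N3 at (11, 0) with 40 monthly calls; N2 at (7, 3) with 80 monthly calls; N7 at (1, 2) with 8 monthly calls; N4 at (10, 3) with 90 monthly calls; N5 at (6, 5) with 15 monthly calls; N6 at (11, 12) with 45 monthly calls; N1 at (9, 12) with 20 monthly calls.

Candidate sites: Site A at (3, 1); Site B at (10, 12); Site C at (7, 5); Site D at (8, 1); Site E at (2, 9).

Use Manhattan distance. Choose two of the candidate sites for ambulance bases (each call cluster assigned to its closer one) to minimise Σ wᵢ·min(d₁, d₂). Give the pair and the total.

{Site B, Site D}, total 979

Evaluate every pair (each demand assigned to the nearer of the two):
  {Site B, Site D}: total = 979
  {Site B, Site C}: total = 1122
  {Site C, Site D}: total = 1434
  {Site D, Site E}: total = 1654
  {Site A, Site C}: total = 1684
  {Site C, Site E}: total = 1724
  {Site A, Site D}: total = 1744
  {Site A, Site B}: total = 1844
  {Site B, Site E}: total = 2459
  {Site A, Site E}: total = 2519
Best pair: {Site B, Site D} with total 979.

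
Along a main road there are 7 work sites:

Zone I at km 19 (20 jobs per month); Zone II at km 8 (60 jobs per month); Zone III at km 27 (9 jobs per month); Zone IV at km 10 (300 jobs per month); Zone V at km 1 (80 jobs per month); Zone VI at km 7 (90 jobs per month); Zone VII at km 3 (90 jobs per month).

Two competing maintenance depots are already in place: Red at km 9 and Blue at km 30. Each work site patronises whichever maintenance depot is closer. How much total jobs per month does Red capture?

The indifferent point is the midpoint (9+30)/2 = 19.5; work sites left of it (closer to Red at 9) go to Red, those right go to Blue.
  Zone V at 1 (w=80) → Red
  Zone VII at 3 (w=90) → Red
  Zone VI at 7 (w=90) → Red
  Zone II at 8 (w=60) → Red
  Zone IV at 10 (w=300) → Red
  Zone I at 19 (w=20) → Red
  Zone III at 27 (w=9) → Blue
Red captures 640; Blue captures 9.

640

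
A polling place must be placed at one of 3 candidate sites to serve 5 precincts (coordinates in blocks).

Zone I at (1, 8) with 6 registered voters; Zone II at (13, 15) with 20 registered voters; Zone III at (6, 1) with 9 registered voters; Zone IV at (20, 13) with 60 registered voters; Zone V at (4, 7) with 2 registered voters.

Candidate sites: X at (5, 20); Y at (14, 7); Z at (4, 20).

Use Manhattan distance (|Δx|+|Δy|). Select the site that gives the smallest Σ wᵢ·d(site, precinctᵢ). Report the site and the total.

Y, total 1130 blocks

Total weighted distance at each candidate:
  X (5, 20): total = 1884
  Y (14, 7): total = 1130
  Z (4, 20): total = 1965
Minimum is at Y with total 1130 blocks.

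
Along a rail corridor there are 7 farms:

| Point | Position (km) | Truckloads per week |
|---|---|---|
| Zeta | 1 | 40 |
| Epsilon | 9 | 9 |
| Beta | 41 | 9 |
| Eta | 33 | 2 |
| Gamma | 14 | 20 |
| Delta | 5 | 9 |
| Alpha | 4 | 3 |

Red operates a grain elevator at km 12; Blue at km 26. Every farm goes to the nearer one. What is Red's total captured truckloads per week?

The indifferent point is the midpoint (12+26)/2 = 19; farms left of it (closer to Red at 12) go to Red, those right go to Blue.
  Zeta at 1 (w=40) → Red
  Alpha at 4 (w=3) → Red
  Delta at 5 (w=9) → Red
  Epsilon at 9 (w=9) → Red
  Gamma at 14 (w=20) → Red
  Eta at 33 (w=2) → Blue
  Beta at 41 (w=9) → Blue
Red captures 81; Blue captures 11.

81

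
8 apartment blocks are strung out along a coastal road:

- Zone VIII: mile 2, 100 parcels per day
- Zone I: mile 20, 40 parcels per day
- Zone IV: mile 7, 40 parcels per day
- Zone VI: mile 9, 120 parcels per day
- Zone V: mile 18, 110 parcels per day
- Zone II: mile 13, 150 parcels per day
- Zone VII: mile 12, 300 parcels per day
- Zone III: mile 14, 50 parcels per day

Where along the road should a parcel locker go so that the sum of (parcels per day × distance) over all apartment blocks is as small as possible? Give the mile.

For a sum of weighted absolute distances on a line, the optimum is the weighted median (not the mean). Total weight W = 910; half-weight = 455.
Sort by position and accumulate weight:
  mile 2 (Zone VIII, w=100) → cum 100
  mile 7 (Zone IV, w=40) → cum 140
  mile 9 (Zone VI, w=120) → cum 260
  mile 12 (Zone VII, w=300) → cum 560  ≥ 455 → median here
  mile 13 (Zone II, w=150) → cum 710
  mile 14 (Zone III, w=50) → cum 760
  mile 18 (Zone V, w=110) → cum 870
  mile 20 (Zone I, w=40) → cum 910
Optimal location: mile 12.

x = 12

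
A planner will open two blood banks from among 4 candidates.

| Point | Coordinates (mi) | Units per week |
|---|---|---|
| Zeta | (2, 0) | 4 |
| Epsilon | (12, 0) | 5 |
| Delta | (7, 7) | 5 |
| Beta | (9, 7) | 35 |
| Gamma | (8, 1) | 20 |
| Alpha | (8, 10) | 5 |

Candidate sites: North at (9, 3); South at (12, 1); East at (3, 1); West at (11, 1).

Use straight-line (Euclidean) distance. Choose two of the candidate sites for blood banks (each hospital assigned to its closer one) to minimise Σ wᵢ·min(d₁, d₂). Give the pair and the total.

{North, East}, total 269.3

Evaluate every pair (each demand assigned to the nearer of the two):
  {North, East}: total = 269.3
  {North, South}: total = 277.9
  {North, West}: total = 280.0
  {East, West}: total = 377.6
  {South, West}: total = 406.1
  {South, East}: total = 410.7
Best pair: {North, East} with total 269.3.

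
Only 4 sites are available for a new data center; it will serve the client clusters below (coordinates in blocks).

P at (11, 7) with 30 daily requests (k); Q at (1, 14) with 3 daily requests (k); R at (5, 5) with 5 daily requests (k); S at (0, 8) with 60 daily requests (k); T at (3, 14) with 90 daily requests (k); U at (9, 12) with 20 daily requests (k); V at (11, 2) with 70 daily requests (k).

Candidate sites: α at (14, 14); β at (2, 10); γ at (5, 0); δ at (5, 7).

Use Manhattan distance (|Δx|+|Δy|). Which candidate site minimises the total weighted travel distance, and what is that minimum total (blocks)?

δ, total 2343 blocks

Total weighted distance at each candidate:
  α (14, 14): total = 3809
  β (2, 10): total = 2475
  γ (5, 0): total = 3569
  δ (5, 7): total = 2343
Minimum is at δ with total 2343 blocks.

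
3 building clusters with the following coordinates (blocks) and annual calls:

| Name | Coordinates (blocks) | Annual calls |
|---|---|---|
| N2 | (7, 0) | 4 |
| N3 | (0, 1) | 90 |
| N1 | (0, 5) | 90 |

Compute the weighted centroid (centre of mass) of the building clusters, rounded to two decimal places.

(0.15, 2.93)

The minimiser of Σwᵢ‖p−pᵢ‖² is the weighted centroid p* = (Σwᵢpᵢ)/(Σwᵢ).
Σwᵢ = 184.
Σwᵢxᵢ = 4·7 + 90·0 + 90·0 = 28.
Σwᵢyᵢ = 4·0 + 90·1 + 90·5 = 540.
x* = 28/184 = 0.15, y* = 540/184 = 2.93.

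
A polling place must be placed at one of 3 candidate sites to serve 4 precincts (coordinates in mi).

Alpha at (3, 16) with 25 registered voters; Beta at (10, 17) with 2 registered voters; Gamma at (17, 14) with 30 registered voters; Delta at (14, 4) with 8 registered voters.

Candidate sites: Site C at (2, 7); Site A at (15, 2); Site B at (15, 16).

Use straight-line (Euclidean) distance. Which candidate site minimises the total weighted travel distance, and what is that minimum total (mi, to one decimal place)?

Total weighted distance at each candidate:
  Site C (2, 7): total = 847.5
  Site A (15, 2): total = 875.5
  Site B (15, 16): total = 491.4
Minimum is at Site B with total 491.4 mi.

Site B, total 491.4 mi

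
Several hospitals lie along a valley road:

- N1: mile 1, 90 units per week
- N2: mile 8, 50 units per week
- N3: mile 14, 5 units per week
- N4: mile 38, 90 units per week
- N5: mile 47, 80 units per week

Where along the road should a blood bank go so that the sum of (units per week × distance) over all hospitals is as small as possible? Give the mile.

x = 38

For a sum of weighted absolute distances on a line, the optimum is the weighted median (not the mean). Total weight W = 315; half-weight = 157.5.
Sort by position and accumulate weight:
  mile 1 (N1, w=90) → cum 90
  mile 8 (N2, w=50) → cum 140
  mile 14 (N3, w=5) → cum 145
  mile 38 (N4, w=90) → cum 235  ≥ 157.5 → median here
  mile 47 (N5, w=80) → cum 315
Optimal location: mile 38.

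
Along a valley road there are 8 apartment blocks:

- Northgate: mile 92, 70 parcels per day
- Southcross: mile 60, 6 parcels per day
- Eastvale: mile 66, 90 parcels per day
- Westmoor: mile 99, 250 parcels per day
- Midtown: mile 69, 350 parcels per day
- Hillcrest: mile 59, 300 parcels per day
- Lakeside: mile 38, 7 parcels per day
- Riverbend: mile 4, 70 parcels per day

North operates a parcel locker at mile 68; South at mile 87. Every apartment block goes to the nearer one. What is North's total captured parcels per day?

823

The indifferent point is the midpoint (68+87)/2 = 77.5; apartment blocks left of it (closer to North at 68) go to North, those right go to South.
  Riverbend at 4 (w=70) → North
  Lakeside at 38 (w=7) → North
  Hillcrest at 59 (w=300) → North
  Southcross at 60 (w=6) → North
  Eastvale at 66 (w=90) → North
  Midtown at 69 (w=350) → North
  Northgate at 92 (w=70) → South
  Westmoor at 99 (w=250) → South
North captures 823; South captures 320.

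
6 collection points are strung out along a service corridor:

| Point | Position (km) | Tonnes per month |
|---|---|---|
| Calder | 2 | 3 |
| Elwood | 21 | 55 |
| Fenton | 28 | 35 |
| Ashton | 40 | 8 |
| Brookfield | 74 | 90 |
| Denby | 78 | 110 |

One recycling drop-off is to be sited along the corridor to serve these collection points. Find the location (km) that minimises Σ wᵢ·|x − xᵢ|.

For a sum of weighted absolute distances on a line, the optimum is the weighted median (not the mean). Total weight W = 301; half-weight = 150.5.
Sort by position and accumulate weight:
  km 2 (Calder, w=3) → cum 3
  km 21 (Elwood, w=55) → cum 58
  km 28 (Fenton, w=35) → cum 93
  km 40 (Ashton, w=8) → cum 101
  km 74 (Brookfield, w=90) → cum 191  ≥ 150.5 → median here
  km 78 (Denby, w=110) → cum 301
Optimal location: km 74.

x = 74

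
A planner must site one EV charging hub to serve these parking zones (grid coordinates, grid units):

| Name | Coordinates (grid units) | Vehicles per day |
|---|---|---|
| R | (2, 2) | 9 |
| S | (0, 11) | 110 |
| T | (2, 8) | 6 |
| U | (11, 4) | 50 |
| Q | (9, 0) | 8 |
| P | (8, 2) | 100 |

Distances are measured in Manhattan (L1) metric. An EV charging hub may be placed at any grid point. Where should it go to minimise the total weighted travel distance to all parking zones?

Manhattan distance separates: Σwᵢ(|x−xᵢ|+|y−yᵢ|) = Σwᵢ|x−xᵢ| + Σwᵢ|y−yᵢ|, so x and y are optimised independently as 1-D weighted medians.
Total weight W = 283; half = 141.5.
x-coordinate, sorted with cumulative weight:
  x=0 (S, w=110) cum 110
  x=2 (R, w=9) cum 119
  x=2 (T, w=6) cum 125
  x=8 (P, w=100) cum 225  ← median
  x=9 (Q, w=8) cum 233
  x=11 (U, w=50) cum 283
⇒ x* = 8
y-coordinate, sorted with cumulative weight:
  y=0 (Q, w=8) cum 8
  y=2 (R, w=9) cum 17
  y=2 (P, w=100) cum 117
  y=4 (U, w=50) cum 167  ← median
  y=8 (T, w=6) cum 173
  y=11 (S, w=110) cum 283
⇒ y* = 4

(8, 4)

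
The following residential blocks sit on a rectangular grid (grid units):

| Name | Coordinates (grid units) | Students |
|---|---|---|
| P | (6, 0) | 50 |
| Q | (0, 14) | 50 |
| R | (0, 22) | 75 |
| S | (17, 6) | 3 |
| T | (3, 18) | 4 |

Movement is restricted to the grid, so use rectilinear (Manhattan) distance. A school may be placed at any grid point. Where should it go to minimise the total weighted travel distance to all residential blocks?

(0, 14)

Manhattan distance separates: Σwᵢ(|x−xᵢ|+|y−yᵢ|) = Σwᵢ|x−xᵢ| + Σwᵢ|y−yᵢ|, so x and y are optimised independently as 1-D weighted medians.
Total weight W = 182; half = 91.
x-coordinate, sorted with cumulative weight:
  x=0 (Q, w=50) cum 50
  x=0 (R, w=75) cum 125  ← median
  x=3 (T, w=4) cum 129
  x=6 (P, w=50) cum 179
  x=17 (S, w=3) cum 182
⇒ x* = 0
y-coordinate, sorted with cumulative weight:
  y=0 (P, w=50) cum 50
  y=6 (S, w=3) cum 53
  y=14 (Q, w=50) cum 103  ← median
  y=18 (T, w=4) cum 107
  y=22 (R, w=75) cum 182
⇒ y* = 14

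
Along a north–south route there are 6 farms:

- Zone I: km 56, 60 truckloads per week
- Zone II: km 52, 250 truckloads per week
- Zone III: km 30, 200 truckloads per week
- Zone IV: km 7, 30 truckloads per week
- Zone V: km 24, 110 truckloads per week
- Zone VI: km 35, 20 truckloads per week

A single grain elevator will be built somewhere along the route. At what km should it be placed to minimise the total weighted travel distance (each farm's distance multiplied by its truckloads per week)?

For a sum of weighted absolute distances on a line, the optimum is the weighted median (not the mean). Total weight W = 670; half-weight = 335.
Sort by position and accumulate weight:
  km 7 (Zone IV, w=30) → cum 30
  km 24 (Zone V, w=110) → cum 140
  km 30 (Zone III, w=200) → cum 340  ≥ 335 → median here
  km 35 (Zone VI, w=20) → cum 360
  km 52 (Zone II, w=250) → cum 610
  km 56 (Zone I, w=60) → cum 670
Optimal location: km 30.

x = 30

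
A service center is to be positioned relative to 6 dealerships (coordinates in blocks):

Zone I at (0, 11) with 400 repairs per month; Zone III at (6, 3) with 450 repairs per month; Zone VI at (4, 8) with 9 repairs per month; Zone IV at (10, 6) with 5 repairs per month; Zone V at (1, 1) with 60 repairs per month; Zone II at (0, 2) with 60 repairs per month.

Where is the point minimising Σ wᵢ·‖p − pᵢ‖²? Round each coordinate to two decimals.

The minimiser of Σwᵢ‖p−pᵢ‖² is the weighted centroid p* = (Σwᵢpᵢ)/(Σwᵢ).
Σwᵢ = 984.
Σwᵢxᵢ = 400·0 + 450·6 + 9·4 + 5·10 + 60·1 + 60·0 = 2846.
Σwᵢyᵢ = 400·11 + 450·3 + 9·8 + 5·6 + 60·1 + 60·2 = 6032.
x* = 2846/984 = 2.89, y* = 6032/984 = 6.13.

(2.89, 6.13)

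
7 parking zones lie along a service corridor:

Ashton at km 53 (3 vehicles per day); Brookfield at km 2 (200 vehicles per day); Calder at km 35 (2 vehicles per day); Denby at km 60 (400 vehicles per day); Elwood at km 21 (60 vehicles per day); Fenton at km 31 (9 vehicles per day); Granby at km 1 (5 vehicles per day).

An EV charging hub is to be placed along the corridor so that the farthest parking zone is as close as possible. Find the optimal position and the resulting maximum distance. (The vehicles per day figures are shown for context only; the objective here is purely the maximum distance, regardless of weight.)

The 1-center on a line is the midpoint of the two extreme points: leftmost at 1, rightmost at 60.
Optimal location = (1 + 60)/2 = 30.5; maximum distance = (60 − 1)/2 = 29.5.

location 30.5, max distance 29.5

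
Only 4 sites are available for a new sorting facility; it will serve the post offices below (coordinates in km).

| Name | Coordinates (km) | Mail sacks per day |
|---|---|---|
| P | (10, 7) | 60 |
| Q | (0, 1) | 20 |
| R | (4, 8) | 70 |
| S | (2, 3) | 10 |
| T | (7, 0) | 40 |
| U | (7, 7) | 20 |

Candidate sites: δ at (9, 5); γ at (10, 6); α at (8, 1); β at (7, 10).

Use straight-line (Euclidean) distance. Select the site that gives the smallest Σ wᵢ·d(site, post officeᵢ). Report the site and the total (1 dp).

Total weighted distance at each candidate:
  δ (9, 5): total = 1084.1
  γ (10, 6): total = 1143.3
  α (8, 1): total = 1345.3
  β (7, 10): total = 1281.0
Minimum is at δ with total 1084.1 km.

δ, total 1084.1 km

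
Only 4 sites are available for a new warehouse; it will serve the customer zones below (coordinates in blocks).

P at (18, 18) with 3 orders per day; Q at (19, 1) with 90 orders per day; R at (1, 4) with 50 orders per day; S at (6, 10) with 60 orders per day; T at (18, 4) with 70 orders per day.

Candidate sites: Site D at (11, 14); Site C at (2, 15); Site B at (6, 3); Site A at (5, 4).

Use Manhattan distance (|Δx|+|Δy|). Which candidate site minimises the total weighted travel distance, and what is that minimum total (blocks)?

Site B, total 3061 blocks

Total weighted distance at each candidate:
  Site D (11, 14): total = 4653
  Site C (2, 15): total = 5877
  Site B (6, 3): total = 3061
  Site A (5, 4): total = 3141
Minimum is at Site B with total 3061 blocks.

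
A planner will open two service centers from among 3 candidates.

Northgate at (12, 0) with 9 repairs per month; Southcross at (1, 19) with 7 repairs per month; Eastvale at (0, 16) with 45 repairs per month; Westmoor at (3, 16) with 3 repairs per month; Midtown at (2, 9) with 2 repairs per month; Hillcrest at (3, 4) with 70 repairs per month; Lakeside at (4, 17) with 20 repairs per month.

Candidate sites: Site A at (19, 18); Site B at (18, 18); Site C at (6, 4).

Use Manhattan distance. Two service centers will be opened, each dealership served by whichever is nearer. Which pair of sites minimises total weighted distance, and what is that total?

Evaluate every pair (each demand assigned to the nearer of the two):
  {Site B, Site C}: total = 1599
  {Site A, Site C}: total = 1606
  {Site A, Site B}: total = 3673
Best pair: {Site B, Site C} with total 1599.

{Site B, Site C}, total 1599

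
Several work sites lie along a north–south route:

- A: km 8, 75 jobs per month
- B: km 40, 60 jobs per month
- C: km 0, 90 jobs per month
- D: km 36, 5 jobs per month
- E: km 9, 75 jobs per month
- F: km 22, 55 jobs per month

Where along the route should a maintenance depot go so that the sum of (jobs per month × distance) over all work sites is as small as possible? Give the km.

For a sum of weighted absolute distances on a line, the optimum is the weighted median (not the mean). Total weight W = 360; half-weight = 180.
Sort by position and accumulate weight:
  km 0 (C, w=90) → cum 90
  km 8 (A, w=75) → cum 165
  km 9 (E, w=75) → cum 240  ≥ 180 → median here
  km 22 (F, w=55) → cum 295
  km 36 (D, w=5) → cum 300
  km 40 (B, w=60) → cum 360
Optimal location: km 9.

x = 9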